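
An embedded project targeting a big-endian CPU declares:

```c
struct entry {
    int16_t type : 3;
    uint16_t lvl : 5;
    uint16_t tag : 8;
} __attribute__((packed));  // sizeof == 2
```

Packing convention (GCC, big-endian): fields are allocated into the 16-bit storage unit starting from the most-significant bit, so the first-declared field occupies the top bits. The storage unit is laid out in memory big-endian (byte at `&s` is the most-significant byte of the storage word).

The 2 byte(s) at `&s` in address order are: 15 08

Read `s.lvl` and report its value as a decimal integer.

21

[0]=0x15 [1]=0x08 (big-endian) → word 0x1508
type:3 @ bit 13 → (0x1508>>13)&0x7 = 0x0
lvl:5 @ bit 8 → (0x1508>>8)&0x1f = 0x15  ←
tag:8 @ bit 0 → (0x1508>>0)&0xff = 0x8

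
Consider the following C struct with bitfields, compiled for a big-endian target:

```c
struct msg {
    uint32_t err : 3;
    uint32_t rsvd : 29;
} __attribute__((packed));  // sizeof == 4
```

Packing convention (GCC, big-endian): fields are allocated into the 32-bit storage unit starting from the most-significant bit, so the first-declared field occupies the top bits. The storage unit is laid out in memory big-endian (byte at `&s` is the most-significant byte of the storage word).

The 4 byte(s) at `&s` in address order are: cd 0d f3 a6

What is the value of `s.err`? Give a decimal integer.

[0]=0xcd [1]=0x0d [2]=0xf3 [3]=0xa6 (big-endian) → word 0xcd0df3a6
err [29+:3] = (word>>29) & 0x7 = 6  ←
rsvd [0+:29] = (word>>0) & 0x1fffffff = 219018150

6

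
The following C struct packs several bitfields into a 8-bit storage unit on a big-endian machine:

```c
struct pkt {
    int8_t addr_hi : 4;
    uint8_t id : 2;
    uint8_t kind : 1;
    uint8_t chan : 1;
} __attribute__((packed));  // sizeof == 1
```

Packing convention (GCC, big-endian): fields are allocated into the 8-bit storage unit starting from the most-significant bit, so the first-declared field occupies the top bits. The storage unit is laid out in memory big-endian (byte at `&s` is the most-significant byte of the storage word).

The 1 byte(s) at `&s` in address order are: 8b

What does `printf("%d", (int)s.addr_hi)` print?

[0]=0x8b (big-endian) → word 0x8b
addr_hi:4 @ bit 4 → (0x8b>>4)&0xf = 0x8  ←
id:2 @ bit 2 → (0x8b>>2)&0x3 = 0x2
kind:1 @ bit 1 → (0x8b>>1)&0x1 = 0x1
chan:1 @ bit 0 → (0x8b>>0)&0x1 = 0x1
addr_hi signed 4b, MSB=1: 8 - 16 = -8

-8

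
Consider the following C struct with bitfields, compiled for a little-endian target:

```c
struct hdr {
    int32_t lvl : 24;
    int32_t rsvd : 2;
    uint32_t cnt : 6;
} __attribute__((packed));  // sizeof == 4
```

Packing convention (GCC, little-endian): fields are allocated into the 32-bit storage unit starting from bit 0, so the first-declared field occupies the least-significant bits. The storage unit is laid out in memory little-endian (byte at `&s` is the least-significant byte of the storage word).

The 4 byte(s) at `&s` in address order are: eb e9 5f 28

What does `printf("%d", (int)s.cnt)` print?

[0]=0xeb [1]=0xe9 [2]=0x5f [3]=0x28 (little-endian) → word 0x285fe9eb
lvl [0+:24] = (word>>0) & 0xffffff = 6285803
rsvd [24+:2] = (word>>24) & 0x3 = 0
cnt [26+:6] = (word>>26) & 0x3f = 10  ←

10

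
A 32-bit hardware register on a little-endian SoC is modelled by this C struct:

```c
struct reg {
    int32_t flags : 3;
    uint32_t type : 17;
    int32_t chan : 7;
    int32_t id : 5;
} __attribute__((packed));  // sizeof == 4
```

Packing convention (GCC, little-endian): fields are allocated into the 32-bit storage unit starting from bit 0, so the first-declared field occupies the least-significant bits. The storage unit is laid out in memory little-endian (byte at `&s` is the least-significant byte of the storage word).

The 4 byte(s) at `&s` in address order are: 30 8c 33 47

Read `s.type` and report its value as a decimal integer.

29062

[0]=0x30 [1]=0x8c [2]=0x33 [3]=0x47 (little-endian) → word 0x47338c30
flags [0+:3] = (word>>0) & 0x7 = 0
type [3+:17] = (word>>3) & 0x1ffff = 29062  ←
chan [20+:7] = (word>>20) & 0x7f = 115
id [27+:5] = (word>>27) & 0x1f = 8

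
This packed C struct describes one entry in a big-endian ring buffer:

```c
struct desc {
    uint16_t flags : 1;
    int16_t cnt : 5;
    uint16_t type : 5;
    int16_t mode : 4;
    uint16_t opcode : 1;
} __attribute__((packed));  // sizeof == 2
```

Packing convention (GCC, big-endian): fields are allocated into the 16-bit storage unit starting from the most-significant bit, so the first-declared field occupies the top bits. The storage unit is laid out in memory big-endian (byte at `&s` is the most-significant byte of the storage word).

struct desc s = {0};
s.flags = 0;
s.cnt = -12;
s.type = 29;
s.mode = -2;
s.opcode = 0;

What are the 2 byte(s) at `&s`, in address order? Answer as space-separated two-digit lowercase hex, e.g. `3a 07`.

53 bc

flags (1b) val=0 bits=0x0 at bit 15: 0x0000
cnt (5b) val=-12 bits=0x14 at bit 10: 0x5000
type (5b) val=29 bits=0x1d at bit 5: 0x53a0
mode (4b) val=-2 bits=0xe at bit 1: 0x53bc
opcode (1b) val=0 bits=0x0 at bit 0: 0x53bc
word = 0x53bc → big-endian bytes:
  [0]=0x53  [1]=0xbc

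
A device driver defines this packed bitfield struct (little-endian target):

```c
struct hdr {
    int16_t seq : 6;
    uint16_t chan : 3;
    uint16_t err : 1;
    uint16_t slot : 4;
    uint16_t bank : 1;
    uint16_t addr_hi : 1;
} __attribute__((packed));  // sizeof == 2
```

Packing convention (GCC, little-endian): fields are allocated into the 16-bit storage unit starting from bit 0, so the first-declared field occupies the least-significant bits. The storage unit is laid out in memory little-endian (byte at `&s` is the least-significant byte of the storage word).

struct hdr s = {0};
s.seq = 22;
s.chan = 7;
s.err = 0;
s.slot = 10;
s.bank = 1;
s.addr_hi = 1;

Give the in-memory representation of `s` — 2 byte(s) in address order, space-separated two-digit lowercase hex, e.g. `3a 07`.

d6 e9

[0+:6] seq=22 & 0x3f = 0x16; word=0x0016
[6+:3] chan=7 & 0x7 = 0x7; word=0x01d6
[9+:1] err=0 & 0x1 = 0x0; word=0x01d6
[10+:4] slot=10 & 0xf = 0xa; word=0x29d6
[14+:1] bank=1 & 0x1 = 0x1; word=0x69d6
[15+:1] addr_hi=1 & 0x1 = 0x1; word=0xe9d6
word = 0xe9d6 → little-endian bytes:
  [0]=0xd6  [1]=0xe9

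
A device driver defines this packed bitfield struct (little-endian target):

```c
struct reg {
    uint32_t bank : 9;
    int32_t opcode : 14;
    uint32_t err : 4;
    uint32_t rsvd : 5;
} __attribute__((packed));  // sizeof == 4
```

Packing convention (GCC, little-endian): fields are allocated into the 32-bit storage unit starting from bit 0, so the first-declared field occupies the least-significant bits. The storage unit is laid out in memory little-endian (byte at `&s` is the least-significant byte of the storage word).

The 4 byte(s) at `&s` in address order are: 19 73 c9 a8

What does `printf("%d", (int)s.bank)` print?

[0]=0x19 [1]=0x73 [2]=0xc9 [3]=0xa8 (little-endian) → word 0xa8c97319
bank:9 @ bit 0 → (0xa8c97319>>0)&0x1ff = 0x119  ←
opcode:14 @ bit 9 → (0xa8c97319>>9)&0x3fff = 0x24b9
err:4 @ bit 23 → (0xa8c97319>>23)&0xf = 0x1
rsvd:5 @ bit 27 → (0xa8c97319>>27)&0x1f = 0x15

281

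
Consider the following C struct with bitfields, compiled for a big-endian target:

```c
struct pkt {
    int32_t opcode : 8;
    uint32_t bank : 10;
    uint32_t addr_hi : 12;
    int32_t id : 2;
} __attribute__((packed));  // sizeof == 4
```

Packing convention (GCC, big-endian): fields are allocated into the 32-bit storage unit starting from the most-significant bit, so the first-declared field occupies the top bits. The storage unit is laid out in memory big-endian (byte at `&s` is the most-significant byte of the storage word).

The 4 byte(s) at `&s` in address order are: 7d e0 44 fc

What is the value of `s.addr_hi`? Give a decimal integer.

319

[0]=0x7d [1]=0xe0 [2]=0x44 [3]=0xfc (big-endian) → word 0x7de044fc
opcode:8 @ bit 24 → (0x7de044fc>>24)&0xff = 0x7d
bank:10 @ bit 14 → (0x7de044fc>>14)&0x3ff = 0x381
addr_hi:12 @ bit 2 → (0x7de044fc>>2)&0xfff = 0x13f  ←
id:2 @ bit 0 → (0x7de044fc>>0)&0x3 = 0x0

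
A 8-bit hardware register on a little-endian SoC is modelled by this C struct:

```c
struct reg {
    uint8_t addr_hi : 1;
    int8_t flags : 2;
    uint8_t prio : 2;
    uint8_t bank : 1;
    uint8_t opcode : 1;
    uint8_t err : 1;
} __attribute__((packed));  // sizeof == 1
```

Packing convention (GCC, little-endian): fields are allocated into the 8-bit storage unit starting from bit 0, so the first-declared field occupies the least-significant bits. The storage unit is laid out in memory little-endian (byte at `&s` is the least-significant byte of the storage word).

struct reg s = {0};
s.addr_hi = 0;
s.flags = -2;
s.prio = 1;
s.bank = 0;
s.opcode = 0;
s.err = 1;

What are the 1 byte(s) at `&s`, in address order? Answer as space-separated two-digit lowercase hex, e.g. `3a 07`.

8c

[0+:1] addr_hi=0 & 0x1 = 0x0; word=0x00
[1+:2] flags=-2 & 0x3 = 0x2; word=0x04
[3+:2] prio=1 & 0x3 = 0x1; word=0x0c
[5+:1] bank=0 & 0x1 = 0x0; word=0x0c
[6+:1] opcode=0 & 0x1 = 0x0; word=0x0c
[7+:1] err=1 & 0x1 = 0x1; word=0x8c
word = 0x8c → little-endian bytes:
  [0]=0x8c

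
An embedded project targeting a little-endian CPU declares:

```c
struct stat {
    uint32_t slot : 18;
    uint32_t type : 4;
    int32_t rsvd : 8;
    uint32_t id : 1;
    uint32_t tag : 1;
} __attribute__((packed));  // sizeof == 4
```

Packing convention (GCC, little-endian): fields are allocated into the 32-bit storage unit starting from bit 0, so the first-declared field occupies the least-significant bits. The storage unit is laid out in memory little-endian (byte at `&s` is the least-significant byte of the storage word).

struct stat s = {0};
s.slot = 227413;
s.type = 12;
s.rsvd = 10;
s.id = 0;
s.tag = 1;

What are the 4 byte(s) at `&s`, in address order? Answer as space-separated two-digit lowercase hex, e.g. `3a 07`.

slot (18b) val=227413 bits=0x37855 at bit 0: 0x00037855
type (4b) val=12 bits=0xc at bit 18: 0x00337855
rsvd (8b) val=10 bits=0xa at bit 22: 0x02b37855
id (1b) val=0 bits=0x0 at bit 30: 0x02b37855
tag (1b) val=1 bits=0x1 at bit 31: 0x82b37855
word = 0x82b37855 → little-endian bytes:
  [0]=0x55  [1]=0x78  [2]=0xb3  [3]=0x82

55 78 b3 82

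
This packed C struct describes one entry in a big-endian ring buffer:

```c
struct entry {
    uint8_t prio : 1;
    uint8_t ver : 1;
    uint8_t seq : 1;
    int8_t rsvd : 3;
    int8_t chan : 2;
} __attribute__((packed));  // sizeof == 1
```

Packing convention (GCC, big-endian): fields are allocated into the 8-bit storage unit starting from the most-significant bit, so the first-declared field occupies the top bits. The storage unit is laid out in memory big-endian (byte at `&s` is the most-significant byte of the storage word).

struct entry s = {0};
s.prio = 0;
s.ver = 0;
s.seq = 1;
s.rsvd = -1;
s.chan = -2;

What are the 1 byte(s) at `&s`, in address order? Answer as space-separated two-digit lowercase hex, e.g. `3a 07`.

prio:1 = 0 → 0x0 << 7 → word 0x00
ver:1 = 0 → 0x0 << 6 → word 0x00
seq:1 = 1 → 0x1 << 5 → word 0x20
rsvd:3 = -1 → 0x7 << 2 → word 0x3c
chan:2 = -2 → 0x2 << 0 → word 0x3e
word = 0x3e → big-endian bytes:
  [0]=0x3e

3e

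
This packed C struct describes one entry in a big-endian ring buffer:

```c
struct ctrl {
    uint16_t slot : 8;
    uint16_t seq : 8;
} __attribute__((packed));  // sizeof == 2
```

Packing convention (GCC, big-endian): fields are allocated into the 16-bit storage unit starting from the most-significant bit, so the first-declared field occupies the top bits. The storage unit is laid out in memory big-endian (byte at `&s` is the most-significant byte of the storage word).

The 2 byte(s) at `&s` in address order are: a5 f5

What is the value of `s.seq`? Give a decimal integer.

245

[0]=0xa5 [1]=0xf5 (big-endian) → word 0xa5f5
slot [8+:8] = (word>>8) & 0xff = 165
seq [0+:8] = (word>>0) & 0xff = 245  ←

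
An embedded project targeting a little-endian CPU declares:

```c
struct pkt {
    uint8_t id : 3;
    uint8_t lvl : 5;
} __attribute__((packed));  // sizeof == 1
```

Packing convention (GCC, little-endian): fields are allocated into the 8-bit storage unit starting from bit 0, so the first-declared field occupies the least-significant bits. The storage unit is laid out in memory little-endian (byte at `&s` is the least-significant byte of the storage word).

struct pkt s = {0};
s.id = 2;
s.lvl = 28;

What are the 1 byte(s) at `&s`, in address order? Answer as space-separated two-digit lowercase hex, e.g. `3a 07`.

e2

id:3 = 2 → 0x2 << 0 → word 0x02
lvl:5 = 28 → 0x1c << 3 → word 0xe2
word = 0xe2 → little-endian bytes:
  [0]=0xe2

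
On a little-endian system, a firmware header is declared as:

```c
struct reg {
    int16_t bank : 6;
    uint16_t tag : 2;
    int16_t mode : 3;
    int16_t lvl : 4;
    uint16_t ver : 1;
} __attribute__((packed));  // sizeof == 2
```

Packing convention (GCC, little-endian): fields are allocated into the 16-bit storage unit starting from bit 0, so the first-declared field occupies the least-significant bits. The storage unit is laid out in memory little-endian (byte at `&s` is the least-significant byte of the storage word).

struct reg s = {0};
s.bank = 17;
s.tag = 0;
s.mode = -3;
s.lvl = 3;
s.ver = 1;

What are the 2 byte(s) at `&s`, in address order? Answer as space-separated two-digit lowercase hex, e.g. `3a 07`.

bank:6 = 17 → 0x11 << 0 → word 0x0011
tag:2 = 0 → 0x0 << 6 → word 0x0011
mode:3 = -3 → 0x5 << 8 → word 0x0511
lvl:4 = 3 → 0x3 << 11 → word 0x1d11
ver:1 = 1 → 0x1 << 15 → word 0x9d11
word = 0x9d11 → little-endian bytes:
  [0]=0x11  [1]=0x9d

11 9d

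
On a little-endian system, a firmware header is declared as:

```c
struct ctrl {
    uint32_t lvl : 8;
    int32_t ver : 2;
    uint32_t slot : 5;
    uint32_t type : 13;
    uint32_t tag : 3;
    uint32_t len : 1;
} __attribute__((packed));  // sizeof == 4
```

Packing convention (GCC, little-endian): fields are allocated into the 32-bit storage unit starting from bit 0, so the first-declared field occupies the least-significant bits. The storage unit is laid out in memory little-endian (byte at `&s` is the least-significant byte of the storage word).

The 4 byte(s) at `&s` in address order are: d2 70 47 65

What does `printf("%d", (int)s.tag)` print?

[0]=0xd2 [1]=0x70 [2]=0x47 [3]=0x65 (little-endian) → word 0x654770d2
lvl:8 @ bit 0 → (0x654770d2>>0)&0xff = 0xd2
ver:2 @ bit 8 → (0x654770d2>>8)&0x3 = 0x0
slot:5 @ bit 10 → (0x654770d2>>10)&0x1f = 0x1c
type:13 @ bit 15 → (0x654770d2>>15)&0x1fff = 0xa8e
tag:3 @ bit 28 → (0x654770d2>>28)&0x7 = 0x6  ←
len:1 @ bit 31 → (0x654770d2>>31)&0x1 = 0x0

6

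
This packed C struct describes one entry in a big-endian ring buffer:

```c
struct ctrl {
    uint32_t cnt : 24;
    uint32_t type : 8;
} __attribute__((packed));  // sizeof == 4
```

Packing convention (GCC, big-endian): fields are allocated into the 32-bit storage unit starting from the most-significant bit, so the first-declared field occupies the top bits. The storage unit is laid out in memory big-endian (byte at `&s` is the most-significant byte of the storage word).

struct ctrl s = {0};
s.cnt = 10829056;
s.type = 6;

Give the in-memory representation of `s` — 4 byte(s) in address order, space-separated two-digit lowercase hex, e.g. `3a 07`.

a5 3d 00 06

cnt:24 = 10829056 → 0xa53d00 << 8 → word 0xa53d0000
type:8 = 6 → 0x6 << 0 → word 0xa53d0006
word = 0xa53d0006 → big-endian bytes:
  [0]=0xa5  [1]=0x3d  [2]=0x00  [3]=0x06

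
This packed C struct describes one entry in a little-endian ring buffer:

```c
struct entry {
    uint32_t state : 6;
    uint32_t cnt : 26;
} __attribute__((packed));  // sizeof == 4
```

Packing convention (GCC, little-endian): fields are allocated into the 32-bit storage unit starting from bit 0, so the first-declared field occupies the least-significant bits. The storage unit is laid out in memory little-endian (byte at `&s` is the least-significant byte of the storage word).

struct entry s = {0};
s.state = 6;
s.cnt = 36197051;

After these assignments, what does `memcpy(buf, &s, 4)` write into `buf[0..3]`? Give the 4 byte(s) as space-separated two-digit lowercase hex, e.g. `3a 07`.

[0+:6] state=6 & 0x3f = 0x6; word=0x00000006
[6+:26] cnt=36197051 & 0x3ffffff = 0x22852bb; word=0x8a14aec6
word = 0x8a14aec6 → little-endian bytes:
  [0]=0xc6  [1]=0xae  [2]=0x14  [3]=0x8a

c6 ae 14 8a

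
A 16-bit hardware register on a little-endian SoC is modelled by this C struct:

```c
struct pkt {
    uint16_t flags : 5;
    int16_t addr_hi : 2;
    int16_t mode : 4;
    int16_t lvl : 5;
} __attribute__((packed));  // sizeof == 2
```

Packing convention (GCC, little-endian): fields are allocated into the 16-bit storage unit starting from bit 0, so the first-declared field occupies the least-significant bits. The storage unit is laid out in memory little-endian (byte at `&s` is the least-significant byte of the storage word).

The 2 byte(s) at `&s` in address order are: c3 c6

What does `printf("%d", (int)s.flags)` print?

[0]=0xc3 [1]=0xc6 (little-endian) → word 0xc6c3
flags:5 @ bit 0 → (0xc6c3>>0)&0x1f = 0x3  ←
addr_hi:2 @ bit 5 → (0xc6c3>>5)&0x3 = 0x2
mode:4 @ bit 7 → (0xc6c3>>7)&0xf = 0xd
lvl:5 @ bit 11 → (0xc6c3>>11)&0x1f = 0x18

3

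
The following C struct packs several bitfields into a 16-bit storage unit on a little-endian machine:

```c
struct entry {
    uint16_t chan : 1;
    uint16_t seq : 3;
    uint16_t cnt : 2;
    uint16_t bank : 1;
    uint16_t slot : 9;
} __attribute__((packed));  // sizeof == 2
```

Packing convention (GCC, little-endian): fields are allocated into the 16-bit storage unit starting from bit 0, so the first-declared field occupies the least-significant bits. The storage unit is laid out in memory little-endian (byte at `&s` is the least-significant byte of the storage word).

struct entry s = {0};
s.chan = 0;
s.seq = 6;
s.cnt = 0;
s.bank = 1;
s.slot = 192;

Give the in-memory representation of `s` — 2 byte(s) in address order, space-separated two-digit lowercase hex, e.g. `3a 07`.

4c 60

chan (1b) val=0 bits=0x0 at bit 0: 0x0000
seq (3b) val=6 bits=0x6 at bit 1: 0x000c
cnt (2b) val=0 bits=0x0 at bit 4: 0x000c
bank (1b) val=1 bits=0x1 at bit 6: 0x004c
slot (9b) val=192 bits=0xc0 at bit 7: 0x604c
word = 0x604c → little-endian bytes:
  [0]=0x4c  [1]=0x60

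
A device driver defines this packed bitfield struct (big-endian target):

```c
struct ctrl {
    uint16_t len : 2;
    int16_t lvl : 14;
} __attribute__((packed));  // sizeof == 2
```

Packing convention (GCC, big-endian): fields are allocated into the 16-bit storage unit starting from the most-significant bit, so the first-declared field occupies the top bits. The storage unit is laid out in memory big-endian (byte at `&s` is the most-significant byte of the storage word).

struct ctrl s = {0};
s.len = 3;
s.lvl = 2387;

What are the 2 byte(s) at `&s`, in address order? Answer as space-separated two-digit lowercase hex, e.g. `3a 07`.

len (2b) val=3 bits=0x3 at bit 14: 0xc000
lvl (14b) val=2387 bits=0x953 at bit 0: 0xc953
word = 0xc953 → big-endian bytes:
  [0]=0xc9  [1]=0x53

c9 53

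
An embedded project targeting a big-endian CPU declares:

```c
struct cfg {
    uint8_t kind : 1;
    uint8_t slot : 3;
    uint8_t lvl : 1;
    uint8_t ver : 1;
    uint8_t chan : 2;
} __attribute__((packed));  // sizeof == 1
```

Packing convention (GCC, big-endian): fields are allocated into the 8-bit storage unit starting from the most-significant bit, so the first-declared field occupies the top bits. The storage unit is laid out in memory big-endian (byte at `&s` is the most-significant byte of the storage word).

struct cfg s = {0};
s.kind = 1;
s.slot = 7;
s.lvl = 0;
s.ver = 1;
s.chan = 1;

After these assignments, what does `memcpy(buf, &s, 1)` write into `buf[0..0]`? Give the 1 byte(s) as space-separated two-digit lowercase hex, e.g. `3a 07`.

kind (1b) val=1 bits=0x1 at bit 7: 0x80
slot (3b) val=7 bits=0x7 at bit 4: 0xf0
lvl (1b) val=0 bits=0x0 at bit 3: 0xf0
ver (1b) val=1 bits=0x1 at bit 2: 0xf4
chan (2b) val=1 bits=0x1 at bit 0: 0xf5
word = 0xf5 → big-endian bytes:
  [0]=0xf5

f5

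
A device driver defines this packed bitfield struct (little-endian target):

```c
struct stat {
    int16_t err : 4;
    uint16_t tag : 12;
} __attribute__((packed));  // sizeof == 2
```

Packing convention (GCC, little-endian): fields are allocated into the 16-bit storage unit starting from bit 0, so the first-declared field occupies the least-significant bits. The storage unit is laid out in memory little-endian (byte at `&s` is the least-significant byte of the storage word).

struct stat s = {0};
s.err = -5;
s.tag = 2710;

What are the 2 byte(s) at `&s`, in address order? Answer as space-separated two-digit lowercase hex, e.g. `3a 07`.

err (4b) val=-5 bits=0xb at bit 0: 0x000b
tag (12b) val=2710 bits=0xa96 at bit 4: 0xa96b
word = 0xa96b → little-endian bytes:
  [0]=0x6b  [1]=0xa9

6b a9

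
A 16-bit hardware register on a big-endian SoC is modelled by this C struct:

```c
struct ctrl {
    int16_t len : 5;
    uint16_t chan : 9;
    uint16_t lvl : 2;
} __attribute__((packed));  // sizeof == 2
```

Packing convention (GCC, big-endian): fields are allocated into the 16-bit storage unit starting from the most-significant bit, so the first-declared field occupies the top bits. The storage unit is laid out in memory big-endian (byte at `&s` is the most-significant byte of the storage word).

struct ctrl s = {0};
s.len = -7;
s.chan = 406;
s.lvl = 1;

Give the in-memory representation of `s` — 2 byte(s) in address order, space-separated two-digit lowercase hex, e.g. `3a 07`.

ce 59

len:5 = -7 → 0x19 << 11 → word 0xc800
chan:9 = 406 → 0x196 << 2 → word 0xce58
lvl:2 = 1 → 0x1 << 0 → word 0xce59
word = 0xce59 → big-endian bytes:
  [0]=0xce  [1]=0x59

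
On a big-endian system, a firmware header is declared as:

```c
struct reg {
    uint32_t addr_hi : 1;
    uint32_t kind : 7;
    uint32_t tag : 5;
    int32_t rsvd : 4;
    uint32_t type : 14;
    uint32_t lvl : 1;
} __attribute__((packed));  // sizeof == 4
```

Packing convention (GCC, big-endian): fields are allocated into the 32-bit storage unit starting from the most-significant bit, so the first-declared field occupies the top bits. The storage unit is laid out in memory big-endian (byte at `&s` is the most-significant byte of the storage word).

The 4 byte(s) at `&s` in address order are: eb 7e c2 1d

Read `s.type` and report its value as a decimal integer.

8462

[0]=0xeb [1]=0x7e [2]=0xc2 [3]=0x1d (big-endian) → word 0xeb7ec21d
addr_hi:1 @ bit 31 → (0xeb7ec21d>>31)&0x1 = 0x1
kind:7 @ bit 24 → (0xeb7ec21d>>24)&0x7f = 0x6b
tag:5 @ bit 19 → (0xeb7ec21d>>19)&0x1f = 0xf
rsvd:4 @ bit 15 → (0xeb7ec21d>>15)&0xf = 0xd
type:14 @ bit 1 → (0xeb7ec21d>>1)&0x3fff = 0x210e  ←
lvl:1 @ bit 0 → (0xeb7ec21d>>0)&0x1 = 0x1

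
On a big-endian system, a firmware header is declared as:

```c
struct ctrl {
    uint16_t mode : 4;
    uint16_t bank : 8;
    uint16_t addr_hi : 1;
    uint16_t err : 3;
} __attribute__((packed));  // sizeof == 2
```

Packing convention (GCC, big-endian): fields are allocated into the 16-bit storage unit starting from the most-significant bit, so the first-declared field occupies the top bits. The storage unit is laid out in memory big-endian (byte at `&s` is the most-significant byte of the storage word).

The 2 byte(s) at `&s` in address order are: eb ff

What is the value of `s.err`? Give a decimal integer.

7

[0]=0xeb [1]=0xff (big-endian) → word 0xebff
mode [12+:4] = (word>>12) & 0xf = 14
bank [4+:8] = (word>>4) & 0xff = 191
addr_hi [3+:1] = (word>>3) & 0x1 = 1
err [0+:3] = (word>>0) & 0x7 = 7  ←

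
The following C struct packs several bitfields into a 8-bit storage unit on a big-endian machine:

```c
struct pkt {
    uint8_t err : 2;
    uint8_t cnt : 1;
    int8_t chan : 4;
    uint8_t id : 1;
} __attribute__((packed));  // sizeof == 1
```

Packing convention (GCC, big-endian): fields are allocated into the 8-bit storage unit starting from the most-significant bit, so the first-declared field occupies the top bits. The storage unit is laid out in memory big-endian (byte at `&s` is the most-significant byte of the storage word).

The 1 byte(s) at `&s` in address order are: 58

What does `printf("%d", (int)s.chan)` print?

-4

[0]=0x58 (big-endian) → word 0x58
err:2 @ bit 6 → (0x58>>6)&0x3 = 0x1
cnt:1 @ bit 5 → (0x58>>5)&0x1 = 0x0
chan:4 @ bit 1 → (0x58>>1)&0xf = 0xc  ←
id:1 @ bit 0 → (0x58>>0)&0x1 = 0x0
chan signed 4b, MSB=1: 12 - 16 = -4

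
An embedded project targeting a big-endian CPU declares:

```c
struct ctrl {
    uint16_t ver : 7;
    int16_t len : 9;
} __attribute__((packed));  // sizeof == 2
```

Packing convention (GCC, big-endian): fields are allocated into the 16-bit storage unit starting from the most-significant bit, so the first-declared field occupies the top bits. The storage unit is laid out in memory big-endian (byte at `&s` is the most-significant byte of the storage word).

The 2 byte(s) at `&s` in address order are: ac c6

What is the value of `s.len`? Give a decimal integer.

[0]=0xac [1]=0xc6 (big-endian) → word 0xacc6
ver [9+:7] = (word>>9) & 0x7f = 86
len [0+:9] = (word>>0) & 0x1ff = 198  ←
len signed 9b, MSB=0: value = 198

198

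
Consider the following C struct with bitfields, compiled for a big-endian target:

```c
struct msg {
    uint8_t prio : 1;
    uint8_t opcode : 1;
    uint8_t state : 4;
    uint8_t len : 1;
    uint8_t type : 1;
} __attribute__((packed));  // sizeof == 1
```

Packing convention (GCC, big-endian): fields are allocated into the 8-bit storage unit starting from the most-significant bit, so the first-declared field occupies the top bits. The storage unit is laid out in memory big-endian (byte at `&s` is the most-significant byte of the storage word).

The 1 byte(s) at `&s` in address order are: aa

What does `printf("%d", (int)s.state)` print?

10

[0]=0xaa (big-endian) → word 0xaa
prio:1 @ bit 7 → (0xaa>>7)&0x1 = 0x1
opcode:1 @ bit 6 → (0xaa>>6)&0x1 = 0x0
state:4 @ bit 2 → (0xaa>>2)&0xf = 0xa  ←
len:1 @ bit 1 → (0xaa>>1)&0x1 = 0x1
type:1 @ bit 0 → (0xaa>>0)&0x1 = 0x0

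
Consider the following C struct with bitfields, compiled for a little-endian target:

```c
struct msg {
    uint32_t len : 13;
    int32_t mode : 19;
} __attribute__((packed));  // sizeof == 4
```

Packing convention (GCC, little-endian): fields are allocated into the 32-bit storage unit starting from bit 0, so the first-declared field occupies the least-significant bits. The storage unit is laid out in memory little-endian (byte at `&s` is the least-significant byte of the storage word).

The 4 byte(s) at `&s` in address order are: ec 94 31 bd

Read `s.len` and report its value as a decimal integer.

[0]=0xec [1]=0x94 [2]=0x31 [3]=0xbd (little-endian) → word 0xbd3194ec
len:13 @ bit 0 → (0xbd3194ec>>0)&0x1fff = 0x14ec  ←
mode:19 @ bit 13 → (0xbd3194ec>>13)&0x7ffff = 0x5e98c

5356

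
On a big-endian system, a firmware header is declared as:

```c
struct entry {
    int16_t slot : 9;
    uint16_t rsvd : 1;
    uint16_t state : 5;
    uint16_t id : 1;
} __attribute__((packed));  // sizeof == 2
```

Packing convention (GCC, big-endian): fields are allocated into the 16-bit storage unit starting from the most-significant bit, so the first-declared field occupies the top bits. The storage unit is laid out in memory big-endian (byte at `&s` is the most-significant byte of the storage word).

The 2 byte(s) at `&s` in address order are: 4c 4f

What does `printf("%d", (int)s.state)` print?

7

[0]=0x4c [1]=0x4f (big-endian) → word 0x4c4f
slot [7+:9] = (word>>7) & 0x1ff = 152
rsvd [6+:1] = (word>>6) & 0x1 = 1
state [1+:5] = (word>>1) & 0x1f = 7  ←
id [0+:1] = (word>>0) & 0x1 = 1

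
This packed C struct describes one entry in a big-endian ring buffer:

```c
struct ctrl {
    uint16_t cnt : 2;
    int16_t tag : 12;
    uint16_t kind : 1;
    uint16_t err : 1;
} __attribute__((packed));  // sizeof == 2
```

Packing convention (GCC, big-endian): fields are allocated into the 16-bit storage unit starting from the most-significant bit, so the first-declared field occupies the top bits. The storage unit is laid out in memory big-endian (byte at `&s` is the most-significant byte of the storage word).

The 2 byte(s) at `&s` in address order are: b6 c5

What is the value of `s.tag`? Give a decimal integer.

-591

[0]=0xb6 [1]=0xc5 (big-endian) → word 0xb6c5
cnt:2 @ bit 14 → (0xb6c5>>14)&0x3 = 0x2
tag:12 @ bit 2 → (0xb6c5>>2)&0xfff = 0xdb1  ←
kind:1 @ bit 1 → (0xb6c5>>1)&0x1 = 0x0
err:1 @ bit 0 → (0xb6c5>>0)&0x1 = 0x1
tag signed 12b, MSB=1: 3505 - 4096 = -591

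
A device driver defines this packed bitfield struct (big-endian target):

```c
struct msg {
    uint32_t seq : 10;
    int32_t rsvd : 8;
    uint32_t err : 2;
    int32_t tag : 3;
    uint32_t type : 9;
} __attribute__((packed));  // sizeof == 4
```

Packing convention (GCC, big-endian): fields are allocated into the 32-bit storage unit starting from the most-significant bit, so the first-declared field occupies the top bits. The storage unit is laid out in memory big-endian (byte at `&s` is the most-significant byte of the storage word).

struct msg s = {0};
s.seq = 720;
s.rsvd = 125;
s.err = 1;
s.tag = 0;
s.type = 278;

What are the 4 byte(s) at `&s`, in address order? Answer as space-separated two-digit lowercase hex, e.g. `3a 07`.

b4 1f 51 16

seq:10 = 720 → 0x2d0 << 22 → word 0xb4000000
rsvd:8 = 125 → 0x7d << 14 → word 0xb41f4000
err:2 = 1 → 0x1 << 12 → word 0xb41f5000
tag:3 = 0 → 0x0 << 9 → word 0xb41f5000
type:9 = 278 → 0x116 << 0 → word 0xb41f5116
word = 0xb41f5116 → big-endian bytes:
  [0]=0xb4  [1]=0x1f  [2]=0x51  [3]=0x16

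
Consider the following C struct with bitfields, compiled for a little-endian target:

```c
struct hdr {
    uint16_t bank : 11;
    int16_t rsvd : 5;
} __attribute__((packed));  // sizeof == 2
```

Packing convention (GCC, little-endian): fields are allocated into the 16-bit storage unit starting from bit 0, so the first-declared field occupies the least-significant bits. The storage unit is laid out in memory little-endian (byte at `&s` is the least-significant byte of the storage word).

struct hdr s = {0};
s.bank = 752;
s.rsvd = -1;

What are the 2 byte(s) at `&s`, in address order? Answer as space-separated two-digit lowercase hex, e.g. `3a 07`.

bank:11 = 752 → 0x2f0 << 0 → word 0x02f0
rsvd:5 = -1 → 0x1f << 11 → word 0xfaf0
word = 0xfaf0 → little-endian bytes:
  [0]=0xf0  [1]=0xfa

f0 fa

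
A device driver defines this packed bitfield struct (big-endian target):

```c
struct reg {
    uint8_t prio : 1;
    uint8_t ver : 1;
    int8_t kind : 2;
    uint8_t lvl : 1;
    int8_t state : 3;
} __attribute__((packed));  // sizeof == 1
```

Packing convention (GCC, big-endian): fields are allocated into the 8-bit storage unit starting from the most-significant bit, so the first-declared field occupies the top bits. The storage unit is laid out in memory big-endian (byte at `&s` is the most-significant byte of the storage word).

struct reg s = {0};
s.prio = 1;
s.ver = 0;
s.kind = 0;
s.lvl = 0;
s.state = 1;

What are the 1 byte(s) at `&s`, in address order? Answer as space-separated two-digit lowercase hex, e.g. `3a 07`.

81

prio (1b) val=1 bits=0x1 at bit 7: 0x80
ver (1b) val=0 bits=0x0 at bit 6: 0x80
kind (2b) val=0 bits=0x0 at bit 4: 0x80
lvl (1b) val=0 bits=0x0 at bit 3: 0x80
state (3b) val=1 bits=0x1 at bit 0: 0x81
word = 0x81 → big-endian bytes:
  [0]=0x81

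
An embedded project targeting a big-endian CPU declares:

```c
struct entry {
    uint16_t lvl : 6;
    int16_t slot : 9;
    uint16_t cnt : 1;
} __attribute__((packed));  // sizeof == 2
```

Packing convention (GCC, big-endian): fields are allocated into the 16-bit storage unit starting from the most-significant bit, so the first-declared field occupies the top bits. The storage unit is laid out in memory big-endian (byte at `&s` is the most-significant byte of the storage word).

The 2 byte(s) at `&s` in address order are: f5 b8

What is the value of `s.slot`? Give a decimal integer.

[0]=0xf5 [1]=0xb8 (big-endian) → word 0xf5b8
lvl [10+:6] = (word>>10) & 0x3f = 61
slot [1+:9] = (word>>1) & 0x1ff = 220  ←
cnt [0+:1] = (word>>0) & 0x1 = 0
slot signed 9b, MSB=0: value = 220

220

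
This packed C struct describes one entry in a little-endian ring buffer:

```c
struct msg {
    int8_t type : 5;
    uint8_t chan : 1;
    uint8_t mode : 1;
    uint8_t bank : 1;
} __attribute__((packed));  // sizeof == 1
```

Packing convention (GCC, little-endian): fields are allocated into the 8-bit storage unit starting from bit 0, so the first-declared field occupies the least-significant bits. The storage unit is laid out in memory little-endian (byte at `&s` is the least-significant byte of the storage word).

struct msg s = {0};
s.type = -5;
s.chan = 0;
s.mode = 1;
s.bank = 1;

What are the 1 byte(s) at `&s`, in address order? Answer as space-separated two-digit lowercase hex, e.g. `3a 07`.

db

type (5b) val=-5 bits=0x1b at bit 0: 0x1b
chan (1b) val=0 bits=0x0 at bit 5: 0x1b
mode (1b) val=1 bits=0x1 at bit 6: 0x5b
bank (1b) val=1 bits=0x1 at bit 7: 0xdb
word = 0xdb → little-endian bytes:
  [0]=0xdb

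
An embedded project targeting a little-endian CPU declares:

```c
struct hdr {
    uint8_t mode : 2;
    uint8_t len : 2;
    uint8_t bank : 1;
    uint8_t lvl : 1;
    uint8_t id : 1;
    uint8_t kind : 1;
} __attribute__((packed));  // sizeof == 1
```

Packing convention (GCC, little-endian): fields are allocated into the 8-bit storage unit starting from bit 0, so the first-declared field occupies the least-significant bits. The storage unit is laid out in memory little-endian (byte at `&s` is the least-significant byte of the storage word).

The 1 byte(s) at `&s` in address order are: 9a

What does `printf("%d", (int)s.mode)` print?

[0]=0x9a (little-endian) → word 0x9a
mode [0+:2] = (word>>0) & 0x3 = 2  ←
len [2+:2] = (word>>2) & 0x3 = 2
bank [4+:1] = (word>>4) & 0x1 = 1
lvl [5+:1] = (word>>5) & 0x1 = 0
id [6+:1] = (word>>6) & 0x1 = 0
kind [7+:1] = (word>>7) & 0x1 = 1

2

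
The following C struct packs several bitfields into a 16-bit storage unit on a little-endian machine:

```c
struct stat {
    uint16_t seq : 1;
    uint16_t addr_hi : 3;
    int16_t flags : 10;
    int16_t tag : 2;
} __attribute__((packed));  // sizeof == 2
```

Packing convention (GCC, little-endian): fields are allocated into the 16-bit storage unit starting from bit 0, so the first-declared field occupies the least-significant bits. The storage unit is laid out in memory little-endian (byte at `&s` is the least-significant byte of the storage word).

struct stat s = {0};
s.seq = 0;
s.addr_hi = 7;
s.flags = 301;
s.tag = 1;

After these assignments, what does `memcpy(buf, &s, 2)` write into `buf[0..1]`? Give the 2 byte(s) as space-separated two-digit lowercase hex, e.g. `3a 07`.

[0+:1] seq=0 & 0x1 = 0x0; word=0x0000
[1+:3] addr_hi=7 & 0x7 = 0x7; word=0x000e
[4+:10] flags=301 & 0x3ff = 0x12d; word=0x12de
[14+:2] tag=1 & 0x3 = 0x1; word=0x52de
word = 0x52de → little-endian bytes:
  [0]=0xde  [1]=0x52

de 52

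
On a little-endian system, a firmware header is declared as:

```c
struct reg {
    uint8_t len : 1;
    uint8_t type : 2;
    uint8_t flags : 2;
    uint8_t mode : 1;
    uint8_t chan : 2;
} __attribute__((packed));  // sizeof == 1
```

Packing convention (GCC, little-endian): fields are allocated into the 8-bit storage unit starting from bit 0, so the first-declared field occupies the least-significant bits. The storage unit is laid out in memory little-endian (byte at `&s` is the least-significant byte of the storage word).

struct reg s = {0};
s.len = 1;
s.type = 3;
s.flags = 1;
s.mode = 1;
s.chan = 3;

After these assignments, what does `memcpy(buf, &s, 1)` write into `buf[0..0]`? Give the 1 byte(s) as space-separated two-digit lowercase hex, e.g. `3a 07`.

ef

len (1b) val=1 bits=0x1 at bit 0: 0x01
type (2b) val=3 bits=0x3 at bit 1: 0x07
flags (2b) val=1 bits=0x1 at bit 3: 0x0f
mode (1b) val=1 bits=0x1 at bit 5: 0x2f
chan (2b) val=3 bits=0x3 at bit 6: 0xef
word = 0xef → little-endian bytes:
  [0]=0xef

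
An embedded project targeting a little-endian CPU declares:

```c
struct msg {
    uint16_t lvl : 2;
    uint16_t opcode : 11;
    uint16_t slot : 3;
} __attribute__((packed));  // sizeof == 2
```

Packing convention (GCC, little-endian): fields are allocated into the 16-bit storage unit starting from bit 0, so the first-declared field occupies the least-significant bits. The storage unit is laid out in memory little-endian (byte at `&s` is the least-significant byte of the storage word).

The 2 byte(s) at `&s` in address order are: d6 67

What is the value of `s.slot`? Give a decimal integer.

[0]=0xd6 [1]=0x67 (little-endian) → word 0x67d6
lvl:2 @ bit 0 → (0x67d6>>0)&0x3 = 0x2
opcode:11 @ bit 2 → (0x67d6>>2)&0x7ff = 0x1f5
slot:3 @ bit 13 → (0x67d6>>13)&0x7 = 0x3  ←

3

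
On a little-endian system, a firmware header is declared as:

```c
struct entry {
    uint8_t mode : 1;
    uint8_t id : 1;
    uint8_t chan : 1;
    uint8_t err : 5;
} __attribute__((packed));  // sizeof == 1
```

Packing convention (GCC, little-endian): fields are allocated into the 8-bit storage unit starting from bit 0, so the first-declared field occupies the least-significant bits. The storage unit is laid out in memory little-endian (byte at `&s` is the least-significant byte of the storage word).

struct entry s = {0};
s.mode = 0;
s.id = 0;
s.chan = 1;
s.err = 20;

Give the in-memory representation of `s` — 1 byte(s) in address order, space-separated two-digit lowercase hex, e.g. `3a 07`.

a4

mode (1b) val=0 bits=0x0 at bit 0: 0x00
id (1b) val=0 bits=0x0 at bit 1: 0x00
chan (1b) val=1 bits=0x1 at bit 2: 0x04
err (5b) val=20 bits=0x14 at bit 3: 0xa4
word = 0xa4 → little-endian bytes:
  [0]=0xa4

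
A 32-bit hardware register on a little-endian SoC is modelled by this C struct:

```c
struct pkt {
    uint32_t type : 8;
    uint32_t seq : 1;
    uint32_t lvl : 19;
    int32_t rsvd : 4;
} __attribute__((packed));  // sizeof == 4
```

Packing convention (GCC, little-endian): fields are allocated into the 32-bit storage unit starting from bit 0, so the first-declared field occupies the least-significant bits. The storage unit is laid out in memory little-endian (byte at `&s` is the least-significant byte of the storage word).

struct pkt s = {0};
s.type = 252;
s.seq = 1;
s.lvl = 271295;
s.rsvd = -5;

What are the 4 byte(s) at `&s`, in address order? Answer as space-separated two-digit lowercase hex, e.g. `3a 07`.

fc 7f 47 b8

type (8b) val=252 bits=0xfc at bit 0: 0x000000fc
seq (1b) val=1 bits=0x1 at bit 8: 0x000001fc
lvl (19b) val=271295 bits=0x423bf at bit 9: 0x08477ffc
rsvd (4b) val=-5 bits=0xb at bit 28: 0xb8477ffc
word = 0xb8477ffc → little-endian bytes:
  [0]=0xfc  [1]=0x7f  [2]=0x47  [3]=0xb8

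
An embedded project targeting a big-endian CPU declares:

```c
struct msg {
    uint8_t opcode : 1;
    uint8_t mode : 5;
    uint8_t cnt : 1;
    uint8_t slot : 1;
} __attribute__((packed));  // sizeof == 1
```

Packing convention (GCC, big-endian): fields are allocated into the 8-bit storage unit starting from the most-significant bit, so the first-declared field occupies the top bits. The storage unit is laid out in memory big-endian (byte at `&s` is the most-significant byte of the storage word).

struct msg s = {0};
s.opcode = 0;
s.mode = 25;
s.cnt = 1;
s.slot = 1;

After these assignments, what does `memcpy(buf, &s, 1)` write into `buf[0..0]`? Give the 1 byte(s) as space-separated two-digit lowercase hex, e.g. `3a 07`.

[7+:1] opcode=0 & 0x1 = 0x0; word=0x00
[2+:5] mode=25 & 0x1f = 0x19; word=0x64
[1+:1] cnt=1 & 0x1 = 0x1; word=0x66
[0+:1] slot=1 & 0x1 = 0x1; word=0x67
word = 0x67 → big-endian bytes:
  [0]=0x67

67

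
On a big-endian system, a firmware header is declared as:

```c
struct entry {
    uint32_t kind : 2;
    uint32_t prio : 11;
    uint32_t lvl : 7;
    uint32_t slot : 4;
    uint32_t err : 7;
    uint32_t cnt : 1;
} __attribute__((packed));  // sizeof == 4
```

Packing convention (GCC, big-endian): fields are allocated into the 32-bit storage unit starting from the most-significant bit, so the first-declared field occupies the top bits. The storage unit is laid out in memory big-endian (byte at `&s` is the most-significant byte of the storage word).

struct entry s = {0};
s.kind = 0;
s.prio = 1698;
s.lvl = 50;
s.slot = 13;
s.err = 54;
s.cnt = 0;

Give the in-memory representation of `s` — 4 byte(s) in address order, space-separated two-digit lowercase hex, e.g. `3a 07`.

35 13 2d 6c

kind (2b) val=0 bits=0x0 at bit 30: 0x00000000
prio (11b) val=1698 bits=0x6a2 at bit 19: 0x35100000
lvl (7b) val=50 bits=0x32 at bit 12: 0x35132000
slot (4b) val=13 bits=0xd at bit 8: 0x35132d00
err (7b) val=54 bits=0x36 at bit 1: 0x35132d6c
cnt (1b) val=0 bits=0x0 at bit 0: 0x35132d6c
word = 0x35132d6c → big-endian bytes:
  [0]=0x35  [1]=0x13  [2]=0x2d  [3]=0x6c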